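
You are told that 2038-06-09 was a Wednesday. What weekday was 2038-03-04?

Count forward from the earlier date (March 4, 2038) to the later (June 9, 2038):
March 2038: 31 − 4 = 27 days remain.
Then April (30), May (31): 30 + 31 = 61 days.
June 1–9, 2038: 9 days.
Total: 27 + 61 + 9 = 97 days.
97 mod 7 = 6, so 6 days before Wednesday is Thursday.

Thursday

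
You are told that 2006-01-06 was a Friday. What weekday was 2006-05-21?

January 2006: 31 − 6 = 25 days remain.
Then February 2006 (28), March (31), April (30): 28 + 31 + 30 = 89 days.
May 1–21, 2006: 21 days.
Total: 25 + 89 + 21 = 135 days.
135 mod 7 = 2, so 2 days after Friday is Sunday.

Sunday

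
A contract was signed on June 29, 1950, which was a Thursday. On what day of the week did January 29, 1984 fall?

Sunday

From June 29, 1950 to June 29, 1983: 33 years, of which 8 contain a Feb 29 — 25×365 + 8×366 = 12053 days.
June 1983: 30 − 29 = 1 day remains.
Then July (31), August (31), September (30), October (31), November (30), December (31): 31 + 31 + 30 + 31 + 30 + 31 = 184 days.
January 1–29, 1984: 29 days.
Residual: 214 days.
Total: 12267 days.
12267 mod 7 = 3, so 3 days after Thursday is Sunday.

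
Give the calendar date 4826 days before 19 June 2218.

2 April 2205

Count 4826 days before June 19, 2218:
From April 2, 2205 to April 2, 2218: 13 years, of which 3 contain a Feb 29 — 10×365 + 3×366 = 4748 days.
April 2218: 30 − 2 = 28 days remain.
Then May (31): 31 days.
June 1–19, 2218: 19 days.
Residual: 78 days.
Total: 4826 days.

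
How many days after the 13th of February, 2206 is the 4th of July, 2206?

141

February 2206: 28 − 13 = 15 days remain (2206 is not a leap year, so February has 28 days).
Then March (31), April (30), May (31), June (30): 31 + 30 + 31 + 30 = 122 days.
July 1–4, 2206: 4 days.
Total: 15 + 122 + 4 = 141 days.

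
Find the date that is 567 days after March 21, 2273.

October 9, 2274

Count 567 days after March 21, 2273:
March 2273: 31 − 21 = 10 days remain.
Then 18 full months totalling 548 days.
October 1–9, 2274: 9 days.
Total: 10 + 548 + 9 = 567 days.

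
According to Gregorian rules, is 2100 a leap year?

No

2100 is not a leap year (divisible by 100 but not 400).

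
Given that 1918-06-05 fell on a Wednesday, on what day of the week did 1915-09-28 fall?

Tuesday

Count forward from the earlier date (September 28, 1915) to the later (June 5, 1918):
September 28, 1915 → September 28, 1916: 366 days (1916 is a leap year).
September 28, 1916 → September 28, 1917: 365 days.
September 1917: 30 − 28 = 2 days remain.
Then October (31), November (30), December (31), January (31), February 1918 (28), March (31), April (30), May (31): 31 + 30 + 31 + 31 + 28 + 31 + 30 + 31 = 243 days.
June 1–5, 1918: 5 days.
Residual: 250 days.
Total: 981 days.
981 mod 7 = 1, so 1 day before Wednesday is Tuesday.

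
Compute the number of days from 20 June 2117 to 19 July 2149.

From June 20, 2117 to June 20, 2149: 32 years, of which 8 contain a Feb 29 — 24×365 + 8×366 = 11688 days.
June 2149: 30 − 20 = 10 days remain.
July 1–19, 2149: 19 days.
Residual: 29 days.
Total: 11717 days.

11717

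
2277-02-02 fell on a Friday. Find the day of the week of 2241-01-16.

Saturday

Count forward from the earlier date (January 16, 2241) to the later (February 2, 2277):
From January 16, 2241 to January 16, 2277: 36 years, of which 9 contain a Feb 29 — 27×365 + 9×366 = 13149 days.
January 2277: 31 − 16 = 15 days remain.
February 1–2, 2277: 2 days (2277 is not a leap year).
Residual: 17 days.
Total: 13166 days.
13166 mod 7 = 6, so 6 days before Friday is Saturday.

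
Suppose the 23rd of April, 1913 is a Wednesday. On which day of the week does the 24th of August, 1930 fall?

Sunday

Day-of-year of April 23, 1913: 113.
Day-of-year of August 24, 1930: 236.
1913 has 365 days, so 365 − 113 = 252 days remain in 1913.
Full years 1914–1929: 12 common + 4 leap = 12×365 + 4×366 = 5844 days.
Total: 252 + 5844 + 236 = 6332 days.
6332 mod 7 = 4, so 4 days after Wednesday is Sunday.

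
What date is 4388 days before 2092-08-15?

2080-08-10

Count 4388 days before August 15, 2092:
From August 10, 2080 to August 10, 2092: 12 years, of which 3 contain a Feb 29 — 9×365 + 3×366 = 4383 days.
Within August 2092: 15 − 10 = 5 days.
Total: 4388 days.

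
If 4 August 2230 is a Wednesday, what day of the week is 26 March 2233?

Tuesday

August 4, 2230 → August 4, 2231: 365 days.
August 4, 2231 → August 4, 2232: 366 days (2232 is a leap year).
August 2232: 31 − 4 = 27 days remain.
Then September (30), October (31), November (30), December (31), January (31), February 2233 (28): 30 + 31 + 30 + 31 + 31 + 28 = 181 days.
March 1–26, 2233: 26 days.
Residual: 234 days.
Total: 965 days.
965 mod 7 = 6, so 6 days after Wednesday is Tuesday.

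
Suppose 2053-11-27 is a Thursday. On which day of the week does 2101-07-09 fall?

Saturday

Day-of-year of November 27, 2053: 331.
Day-of-year of July 9, 2101: 190.
2053 has 365 days, so 365 − 331 = 34 days remain in 2053.
Full years 2054–2100: 36 common + 11 leap = 36×365 + 11×366 = 17166 days.
Total: 34 + 17166 + 190 = 17390 days.
17390 mod 7 = 2, so 2 days after Thursday is Saturday.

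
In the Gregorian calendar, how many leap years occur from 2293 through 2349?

Years divisible by 4: 2296, 2300, …, 2348 — 14 in all.
Of these, 2300 is divisible by 100 but not 400, so not leap.
Leap years: 14 − 1 = 13.

13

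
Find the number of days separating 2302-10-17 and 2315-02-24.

Day-of-year of October 17, 2302: 290.
Day-of-year of February 24, 2315: 55.
2302 has 365 days, so 365 − 290 = 75 days remain in 2302.
Full years 2303–2314: 9 common + 3 leap = 9×365 + 3×366 = 4383 days.
Total: 75 + 4383 + 55 = 4513 days.

4513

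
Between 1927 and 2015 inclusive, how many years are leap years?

Years divisible by 4: 1928, 1932, …, 2012 — 22 in all.
2000 is divisible by 400, so still leap.
No century exceptions apply. Count: 22.

22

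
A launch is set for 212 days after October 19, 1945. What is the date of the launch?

May 19, 1946

Count 212 days after October 19, 1945:
October 1945: 31 − 19 = 12 days remain.
Then November (30), December (31), January (31), February 1946 (28), March (31), April (30): 30 + 31 + 31 + 28 + 31 + 30 = 181 days.
May 1–19, 1946: 19 days.
Total: 12 + 181 + 19 = 212 days.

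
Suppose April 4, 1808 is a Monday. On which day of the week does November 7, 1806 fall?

Friday

Count forward from the earlier date (November 7, 1806) to the later (April 4, 1808):
Day-of-year of November 7, 1806: 311.
Day-of-year of April 4, 1808: 95.
1806 has 365 days, so 365 − 311 = 54 days remain in 1806.
Full years: 1807: 365. Sum = 365.
Total: 54 + 365 + 95 = 514 days.
514 mod 7 = 3, so 3 days before Monday is Friday.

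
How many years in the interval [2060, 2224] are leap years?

Years divisible by 4: 2060, 2064, …, 2224 — 42 in all.
Of these, 2100, 2200 are divisible by 100 but not 400, so not leap.
Leap years: 42 − 2 = 40.

40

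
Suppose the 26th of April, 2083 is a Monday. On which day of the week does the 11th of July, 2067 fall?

Monday

Count forward from the earlier date (July 11, 2067) to the later (April 26, 2083):
From July 11, 2067 to July 11, 2082: 15 years, of which 4 contain a Feb 29 — 11×365 + 4×366 = 5479 days.
July 2082: 31 − 11 = 20 days remain.
Then August (31), September (30), October (31), November (30), December (31), January (31), February 2083 (28), March (31): 31 + 30 + 31 + 30 + 31 + 31 + 28 + 31 = 243 days.
April 1–26, 2083: 26 days.
Residual: 289 days.
Total: 5768 days.
5768 is a multiple of 7, so the 11th of July, 2067 falls on the same weekday: Monday.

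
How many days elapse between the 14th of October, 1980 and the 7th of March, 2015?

12562

Day-of-year of October 14, 1980: 288.
Day-of-year of March 7, 2015: 66.
1980 has 366 days, so 366 − 288 = 78 days remain in 1980.
Full years 1981–2014: 26 common + 8 leap = 26×365 + 8×366 = 12418 days.
Total: 78 + 12418 + 66 = 12562 days.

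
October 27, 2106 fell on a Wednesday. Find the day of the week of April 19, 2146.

Day-of-year of October 27, 2106: 300.
Day-of-year of April 19, 2146: 109.
2106 has 365 days, so 365 − 300 = 65 days remain in 2106.
Full years 2107–2145: 29 common + 10 leap = 29×365 + 10×366 = 14245 days.
Total: 65 + 14245 + 109 = 14419 days.
14419 mod 7 = 6, so 6 days after Wednesday is Tuesday.

Tuesday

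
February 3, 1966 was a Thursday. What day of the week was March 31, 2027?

Day-of-year of February 3, 1966: 34.
Day-of-year of March 31, 2027: 90.
1966 has 365 days, so 365 − 34 = 331 days remain in 1966.
Full years 1967–2026: 45 common + 15 leap = 45×365 + 15×366 = 21915 days.
Total: 331 + 21915 + 90 = 22336 days.
22336 mod 7 = 6, so 6 days after Thursday is Wednesday.

Wednesday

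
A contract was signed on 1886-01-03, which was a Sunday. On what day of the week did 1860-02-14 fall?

Count forward from the earlier date (February 14, 1860) to the later (January 3, 1886):
Day-of-year of February 14, 1860: 45.
Day-of-year of January 3, 1886: 3.
1860 has 366 days, so 366 − 45 = 321 days remain in 1860.
Full years 1861–1885: 19 common + 6 leap = 19×365 + 6×366 = 9131 days.
Total: 321 + 9131 + 3 = 9455 days.
9455 mod 7 = 5, so 5 days before Sunday is Tuesday.

Tuesday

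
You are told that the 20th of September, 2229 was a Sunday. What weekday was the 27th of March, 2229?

Count forward from the earlier date (March 27, 2229) to the later (September 20, 2229):
March 2229: 31 − 27 = 4 days remain.
Then April (30), May (31), June (30), July (31), August (31): 30 + 31 + 30 + 31 + 31 = 153 days.
September 1–20, 2229: 20 days.
Total: 4 + 153 + 20 = 177 days.
177 mod 7 = 2, so 2 days before Sunday is Friday.

Friday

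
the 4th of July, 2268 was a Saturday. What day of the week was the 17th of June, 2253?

Count forward from the earlier date (June 17, 2253) to the later (July 4, 2268):
From June 17, 2253 to June 17, 2268: 15 years, of which 4 contain a Feb 29 — 11×365 + 4×366 = 5479 days.
June 2268: 30 − 17 = 13 days remain.
July 1–4, 2268: 4 days.
Residual: 17 days.
Total: 5496 days.
5496 mod 7 = 1, so 1 day before Saturday is Friday.

Friday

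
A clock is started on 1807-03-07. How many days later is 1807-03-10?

3

Within March 1807: 10 − 7 = 3 days.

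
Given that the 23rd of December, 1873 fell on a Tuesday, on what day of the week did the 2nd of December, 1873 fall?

Tuesday

Count forward from the earlier date (December 2, 1873) to the later (December 23, 1873):
Within December 1873: 23 − 2 = 21 days.
21 is a multiple of 7, so the 2nd of December, 1873 falls on the same weekday: Tuesday.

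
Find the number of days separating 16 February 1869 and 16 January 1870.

Day-of-year of February 16, 1869: 47.
Day-of-year of January 16, 1870: 16.
1869 has 365 days, so 365 − 47 = 318 days remain in 1869.
Total: 318 + 16 = 334 days.

334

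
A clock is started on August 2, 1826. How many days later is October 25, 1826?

August 1826: 31 − 2 = 29 days remain.
Then September (30): 30 days.
October 1–25, 1826: 25 days.
Total: 29 + 30 + 25 = 84 days.

84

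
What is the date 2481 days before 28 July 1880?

12 October 1873

Count 2481 days before July 28, 1880:
Day-of-year of October 12, 1873: 285.
Day-of-year of July 28, 1880: 210.
1873 has 365 days, so 365 − 285 = 80 days remain in 1873.
Full years: 1874: 365; 1875: 365; 1876: 366; 1877: 365; 1878: 365; 1879: 365. Sum = 2191.
Total: 80 + 2191 + 210 = 2481 days.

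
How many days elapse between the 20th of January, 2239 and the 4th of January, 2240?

January 2239: 31 − 20 = 11 days remain.
Then 11 full months totalling 334 days.
January 1–4, 2240: 4 days.
Total: 11 + 334 + 4 = 349 days.

349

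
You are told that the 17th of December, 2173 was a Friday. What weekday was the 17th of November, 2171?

Count forward from the earlier date (November 17, 2171) to the later (December 17, 2173):
November 2171: 30 − 17 = 13 days remain.
Then 24 full months totalling 731 days.
December 1–17, 2173: 17 days.
Total: 13 + 731 + 17 = 761 days.
761 mod 7 = 5, so 5 days before Friday is Sunday.

Sunday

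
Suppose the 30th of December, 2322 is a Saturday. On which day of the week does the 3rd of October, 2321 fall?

Monday

Count forward from the earlier date (October 3, 2321) to the later (December 30, 2322):
October 3, 2321 → October 3, 2322: 365 days.
October 2322: 31 − 3 = 28 days remain.
Then November (30): 30 days.
December 1–30, 2322: 30 days.
Residual: 88 days.
Total: 453 days.
453 mod 7 = 5, so 5 days before Saturday is Monday.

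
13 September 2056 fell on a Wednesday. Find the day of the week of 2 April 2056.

Count forward from the earlier date (April 2, 2056) to the later (September 13, 2056):
April 2056: 30 − 2 = 28 days remain.
Then May (31), June (30), July (31), August (31): 31 + 30 + 31 + 31 = 123 days.
September 1–13, 2056: 13 days.
Total: 28 + 123 + 13 = 164 days.
164 mod 7 = 3, so 3 days before Wednesday is Sunday.

Sunday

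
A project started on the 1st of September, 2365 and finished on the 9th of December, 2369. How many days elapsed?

Day-of-year of September 1, 2365: 244.
Day-of-year of December 9, 2369: 343.
2365 has 365 days, so 365 − 244 = 121 days remain in 2365.
Full years: 2366: 365; 2367: 365; 2368: 366. Sum = 1096.
Total: 121 + 1096 + 343 = 1560 days.

1560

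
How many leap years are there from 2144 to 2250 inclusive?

26

Years divisible by 4: 2144, 2148, …, 2248 — 27 in all.
Of these, 2200 is divisible by 100 but not 400, so not leap.
Leap years: 27 − 1 = 26.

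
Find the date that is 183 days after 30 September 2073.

1 April 2074

Count 183 days after September 30, 2073:
September 2073: 30 − 30 = 0 days remain.
Then October (31), November (30), December (31), January (31), February 2074 (28), March (31): 31 + 30 + 31 + 31 + 28 + 31 = 182 days.
April 1, 2074: 1 day.
Total: 0 + 182 + 1 = 183 days.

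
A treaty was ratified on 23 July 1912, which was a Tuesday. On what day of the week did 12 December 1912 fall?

July 1912: 31 − 23 = 8 days remain.
Then August (31), September (30), October (31), November (30): 31 + 30 + 31 + 30 = 122 days.
December 1–12, 1912: 12 days.
Total: 8 + 122 + 12 = 142 days.
142 mod 7 = 2, so 2 days after Tuesday is Thursday.

Thursday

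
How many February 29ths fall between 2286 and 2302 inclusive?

3

Years divisible by 4 in [2286, 2302]: 2288, 2292, 2296, 2300.
Of these, 2300 is divisible by 100 but not 400, so not leap.
Leap years: 4 − 1 = 3.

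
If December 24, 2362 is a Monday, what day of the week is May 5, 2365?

Wednesday

Day-of-year of December 24, 2362: 358.
Day-of-year of May 5, 2365: 125.
2362 has 365 days, so 365 − 358 = 7 days remain in 2362.
Full years: 2363: 365; 2364: 366. Sum = 731.
Total: 7 + 731 + 125 = 863 days.
863 mod 7 = 2, so 2 days after Monday is Wednesday.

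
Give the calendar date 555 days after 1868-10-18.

1870-04-26

Count 555 days after October 18, 1868:
Day-of-year of October 18, 1868: 292.
Day-of-year of April 26, 1870: 116.
1868 has 366 days, so 366 − 292 = 74 days remain in 1868.
Full years: 1869: 365. Sum = 365.
Total: 74 + 365 + 116 = 555 days.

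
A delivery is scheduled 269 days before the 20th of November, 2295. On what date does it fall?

the 24th of February, 2295

Count 269 days before November 20, 2295:
February 2295: 28 − 24 = 4 days remain (2295 is not a leap year, so February has 28 days).
Then March (31), April (30), May (31), June (30), July (31), August (31), September (30), October (31): 31 + 30 + 31 + 30 + 31 + 31 + 30 + 31 = 245 days.
November 1–20, 2295: 20 days.
Total: 4 + 245 + 20 = 269 days.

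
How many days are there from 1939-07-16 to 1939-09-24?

July 1939: 31 − 16 = 15 days remain.
Then August (31): 31 days.
September 1–24, 1939: 24 days.
Total: 15 + 31 + 24 = 70 days.

70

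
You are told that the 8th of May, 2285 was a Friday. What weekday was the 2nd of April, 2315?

From May 8, 2285 to May 8, 2314: 29 years, of which 6 contain a Feb 29 — 23×365 + 6×366 = 10591 days.
(2300 is not a leap year (divisible by 100 but not 400).)
May 2314: 31 − 8 = 23 days remain.
Then 10 full months totalling 304 days.
April 1–2, 2315: 2 days.
Residual: 329 days.
Total: 10920 days.
10920 is a multiple of 7, so the 2nd of April, 2315 falls on the same weekday: Friday.

Friday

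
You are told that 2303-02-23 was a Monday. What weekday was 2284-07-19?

Count forward from the earlier date (July 19, 2284) to the later (February 23, 2303):
Day-of-year of July 19, 2284: 201.
Day-of-year of February 23, 2303: 54.
2284 has 366 days, so 366 − 201 = 165 days remain in 2284.
Full years 2285–2302: 15 common + 3 leap = 15×365 + 3×366 = 6573 days.
Total: 165 + 6573 + 54 = 6792 days.
6792 mod 7 = 2, so 2 days before Monday is Saturday.

Saturday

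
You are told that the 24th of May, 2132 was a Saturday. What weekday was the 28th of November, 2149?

Day-of-year of May 24, 2132: 145.
Day-of-year of November 28, 2149: 332.
2132 has 366 days, so 366 − 145 = 221 days remain in 2132.
Full years 2133–2148: 12 common + 4 leap = 12×365 + 4×366 = 5844 days.
Total: 221 + 5844 + 332 = 6397 days.
6397 mod 7 = 6, so 6 days after Saturday is Friday.

Friday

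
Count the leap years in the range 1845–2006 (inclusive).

Years divisible by 4: 1848, 1852, …, 2004 — 40 in all.
Of these, 1900 is divisible by 100 but not 400, so not leap.
2000 is divisible by 400, so still leap.
Leap years: 40 − 1 = 39.

39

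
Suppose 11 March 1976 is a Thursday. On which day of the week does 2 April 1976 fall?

March 1976: 31 − 11 = 20 days remain.
April 1–2, 1976: 2 days.
Total: 20 + 2 = 22 days.
22 mod 7 = 1, so 1 day after Thursday is Friday.

Friday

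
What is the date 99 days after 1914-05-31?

1914-09-07

Count 99 days after May 31, 1914:
May 1914: 31 − 31 = 0 days remain.
Then June (30), July (31), August (31): 30 + 31 + 31 = 92 days.
September 1–7, 1914: 7 days.
Total: 0 + 92 + 7 = 99 days.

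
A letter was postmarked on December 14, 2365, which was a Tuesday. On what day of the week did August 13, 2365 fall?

Count forward from the earlier date (August 13, 2365) to the later (December 14, 2365):
August 2365: 31 − 13 = 18 days remain.
Then September (30), October (31), November (30): 30 + 31 + 30 = 91 days.
December 1–14, 2365: 14 days.
Total: 18 + 91 + 14 = 123 days.
123 mod 7 = 4, so 4 days before Tuesday is Friday.

Friday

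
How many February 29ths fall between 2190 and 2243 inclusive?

Years divisible by 4: 2192, 2196, …, 2240 — 13 in all.
Of these, 2200 is divisible by 100 but not 400, so not leap.
Leap years: 13 − 1 = 12.

12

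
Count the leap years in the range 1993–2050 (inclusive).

14

Years divisible by 4: 1996, 2000, …, 2048 — 14 in all.
2000 is divisible by 400, so still leap.
No century exceptions apply. Count: 14.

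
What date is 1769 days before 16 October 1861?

12 December 1856

Count 1769 days before October 16, 1861:
December 12, 1856 → December 12, 1857: 365 days.
December 12, 1857 → December 12, 1858: 365 days.
December 12, 1858 → December 12, 1859: 365 days.
December 12, 1859 → December 12, 1860: 366 days (1860 is a leap year).
December 1860: 31 − 12 = 19 days remain.
Then 9 full months totalling 273 days.
October 1–16, 1861: 16 days.
Residual: 308 days.
Total: 1769 days.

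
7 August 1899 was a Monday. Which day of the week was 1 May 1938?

From August 7, 1899 to August 7, 1937: 38 years, of which 9 contain a Feb 29 — 29×365 + 9×366 = 13879 days.
(1900 is not a leap year (divisible by 100 but not 400).)
August 1937: 31 − 7 = 24 days remain.
Then September (30), October (31), November (30), December (31), January (31), February 1938 (28), March (31), April (30): 30 + 31 + 30 + 31 + 31 + 28 + 31 + 30 = 242 days.
May 1, 1938: 1 day.
Residual: 267 days.
Total: 14146 days.
14146 mod 7 = 6, so 6 days after Monday is Sunday.

Sunday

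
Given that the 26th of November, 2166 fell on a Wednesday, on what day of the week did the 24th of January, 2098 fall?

Count forward from the earlier date (January 24, 2098) to the later (November 26, 2166):
From January 24, 2098 to January 24, 2166: 68 years, of which 16 contain a Feb 29 — 52×365 + 16×366 = 24836 days.
(2100 is not a leap year (divisible by 100 but not 400).)
January 2166: 31 − 24 = 7 days remain.
Then 9 full months totalling 273 days.
November 1–26, 2166: 26 days.
Residual: 306 days.
Total: 25142 days.
25142 mod 7 = 5, so 5 days before Wednesday is Friday.

Friday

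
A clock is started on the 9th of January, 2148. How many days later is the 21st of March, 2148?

January 2148: 31 − 9 = 22 days remain.
Then February 2148 (29): 29 days.
March 1–21, 2148: 21 days.
Total: 22 + 29 + 21 = 72 days.

72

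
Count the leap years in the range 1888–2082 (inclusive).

48

Years divisible by 4: 1888, 1892, …, 2080 — 49 in all.
Of these, 1900 is divisible by 100 but not 400, so not leap.
2000 is divisible by 400, so still leap.
Leap years: 49 − 1 = 48.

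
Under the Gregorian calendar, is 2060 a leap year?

Yes

2060 is a leap year.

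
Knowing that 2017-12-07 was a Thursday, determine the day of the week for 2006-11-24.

Count forward from the earlier date (November 24, 2006) to the later (December 7, 2017):
From November 24, 2006 to November 24, 2017: 11 years, of which 3 contain a Feb 29 — 8×365 + 3×366 = 4018 days.
November 2017: 30 − 24 = 6 days remain.
December 1–7, 2017: 7 days.
Residual: 13 days.
Total: 4031 days.
4031 mod 7 = 6, so 6 days before Thursday is Friday.

Friday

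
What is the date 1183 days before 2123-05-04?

2120-02-06

Count 1183 days before May 4, 2123:
Day-of-year of February 6, 2120: 37.
Day-of-year of May 4, 2123: 124.
2120 has 366 days, so 366 − 37 = 329 days remain in 2120.
Full years: 2121: 365; 2122: 365. Sum = 730.
Total: 329 + 730 + 124 = 1183 days.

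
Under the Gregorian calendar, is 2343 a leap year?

2343 is not a leap year.

No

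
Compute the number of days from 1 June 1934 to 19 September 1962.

10337

Day-of-year of June 1, 1934: 152.
Day-of-year of September 19, 1962: 262.
1934 has 365 days, so 365 − 152 = 213 days remain in 1934.
Full years 1935–1961: 20 common + 7 leap = 20×365 + 7×366 = 9862 days.
Total: 213 + 9862 + 262 = 10337 days.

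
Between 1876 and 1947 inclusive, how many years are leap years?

17

Years divisible by 4: 1876, 1880, …, 1944 — 18 in all.
Of these, 1900 is divisible by 100 but not 400, so not leap.
Leap years: 18 − 1 = 17.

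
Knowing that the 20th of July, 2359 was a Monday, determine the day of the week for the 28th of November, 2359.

Saturday

July 2359: 31 − 20 = 11 days remain.
Then August (31), September (30), October (31): 31 + 30 + 31 = 92 days.
November 1–28, 2359: 28 days.
Total: 11 + 92 + 28 = 131 days.
131 mod 7 = 5, so 5 days after Monday is Saturday.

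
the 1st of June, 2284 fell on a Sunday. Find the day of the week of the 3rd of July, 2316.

From June 1, 2284 to June 1, 2316: 32 years, of which 7 contain a Feb 29 — 25×365 + 7×366 = 11687 days.
(2300 is not a leap year (divisible by 100 but not 400).)
June 2316: 30 − 1 = 29 days remain.
July 1–3, 2316: 3 days.
Residual: 32 days.
Total: 11719 days.
11719 mod 7 = 1, so 1 day after Sunday is Monday.

Monday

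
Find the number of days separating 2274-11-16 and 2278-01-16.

November 16, 2274 → November 16, 2275: 365 days.
November 16, 2275 → November 16, 2276: 366 days (2276 is a leap year).
November 16, 2276 → November 16, 2277: 365 days.
November 2277: 30 − 16 = 14 days remain.
Then December (31): 31 days.
January 1–16, 2278: 16 days.
Residual: 61 days.
Total: 1157 days.

1157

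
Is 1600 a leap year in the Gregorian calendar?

Yes

1600 is a leap year (divisible by 400).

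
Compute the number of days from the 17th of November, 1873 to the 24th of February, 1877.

Day-of-year of November 17, 1873: 321.
Day-of-year of February 24, 1877: 55.
1873 has 365 days, so 365 − 321 = 44 days remain in 1873.
Full years: 1874: 365; 1875: 365; 1876: 366. Sum = 1096.
Total: 44 + 1096 + 55 = 1195 days.

1195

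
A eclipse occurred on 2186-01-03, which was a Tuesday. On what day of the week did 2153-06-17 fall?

Count forward from the earlier date (June 17, 2153) to the later (January 3, 2186):
Day-of-year of June 17, 2153: 168.
Day-of-year of January 3, 2186: 3.
2153 has 365 days, so 365 − 168 = 197 days remain in 2153.
Full years 2154–2185: 24 common + 8 leap = 24×365 + 8×366 = 11688 days.
Total: 197 + 11688 + 3 = 11888 days.
11888 mod 7 = 2, so 2 days before Tuesday is Sunday.

Sunday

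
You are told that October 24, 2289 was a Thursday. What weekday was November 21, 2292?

Monday

Day-of-year of October 24, 2289: 297.
Day-of-year of November 21, 2292: 326.
2289 has 365 days, so 365 − 297 = 68 days remain in 2289.
Full years: 2290: 365; 2291: 365. Sum = 730.
Total: 68 + 730 + 326 = 1124 days.
1124 mod 7 = 4, so 4 days after Thursday is Monday.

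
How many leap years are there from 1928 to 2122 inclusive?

48

Years divisible by 4: 1928, 1932, …, 2120 — 49 in all.
Of these, 2100 is divisible by 100 but not 400, so not leap.
2000 is divisible by 400, so still leap.
Leap years: 49 − 1 = 48.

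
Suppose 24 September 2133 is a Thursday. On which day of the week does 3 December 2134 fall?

Friday

September 24, 2133 → September 24, 2134: 365 days.
September 2134: 30 − 24 = 6 days remain.
Then October (31), November (30): 31 + 30 = 61 days.
December 1–3, 2134: 3 days.
Residual: 70 days.
Total: 435 days.
435 mod 7 = 1, so 1 day after Thursday is Friday.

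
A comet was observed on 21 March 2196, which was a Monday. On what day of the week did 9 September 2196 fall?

March 2196: 31 − 21 = 10 days remain.
Then April (30), May (31), June (30), July (31), August (31): 30 + 31 + 30 + 31 + 31 = 153 days.
September 1–9, 2196: 9 days.
Total: 10 + 153 + 9 = 172 days.
172 mod 7 = 4, so 4 days after Monday is Friday.

Friday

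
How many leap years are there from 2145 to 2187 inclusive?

10

Years divisible by 4 in [2145, 2187]: 2148, 2152, 2156, 2160, 2164, 2168, 2172, 2176, 2180, 2184.
No century exceptions apply. Count: 10.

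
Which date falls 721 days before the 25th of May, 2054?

the 3rd of June, 2052

Count 721 days before May 25, 2054:
June 3, 2052 → June 3, 2053: 365 days.
June 2053: 30 − 3 = 27 days remain.
Then 10 full months totalling 304 days.
May 1–25, 2054: 25 days.
Residual: 356 days.
Total: 721 days.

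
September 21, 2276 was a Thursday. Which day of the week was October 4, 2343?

Monday

From September 21, 2276 to September 21, 2343: 67 years, of which 15 contain a Feb 29 — 52×365 + 15×366 = 24470 days.
(2300 is not a leap year (divisible by 100 but not 400).)
September 2343: 30 − 21 = 9 days remain.
October 1–4, 2343: 4 days.
Residual: 13 days.
Total: 24483 days.
24483 mod 7 = 4, so 4 days after Thursday is Monday.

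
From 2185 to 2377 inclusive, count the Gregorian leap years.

46

Years divisible by 4: 2188, 2192, …, 2376 — 48 in all.
Of these, 2200, 2300 are divisible by 100 but not 400, so not leap.
Leap years: 48 − 2 = 46.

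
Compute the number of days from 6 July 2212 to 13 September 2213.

July 2212: 31 − 6 = 25 days remain.
Then 13 full months totalling 396 days.
September 1–13, 2213: 13 days.
Total: 25 + 396 + 13 = 434 days.

434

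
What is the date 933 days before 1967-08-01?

1965-01-10

Count 933 days before August 1, 1967:
Day-of-year of January 10, 1965: 10.
Day-of-year of August 1, 1967: 213.
1965 has 365 days, so 365 − 10 = 355 days remain in 1965.
Full years: 1966: 365. Sum = 365.
Total: 355 + 365 + 213 = 933 days.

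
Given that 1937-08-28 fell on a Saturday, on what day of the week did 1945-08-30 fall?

From August 28, 1937 to August 28, 1945: 8 years, of which 2 contain a Feb 29 — 6×365 + 2×366 = 2922 days.
Within August 1945: 30 − 28 = 2 days.
Total: 2924 days.
2924 mod 7 = 5, so 5 days after Saturday is Thursday.

Thursday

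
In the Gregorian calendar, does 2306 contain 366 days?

No

2306 is not a leap year.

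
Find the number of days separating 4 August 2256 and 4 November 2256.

92

August 2256: 31 − 4 = 27 days remain.
Then September (30), October (31): 30 + 31 = 61 days.
November 1–4, 2256: 4 days.
Total: 27 + 61 + 4 = 92 days.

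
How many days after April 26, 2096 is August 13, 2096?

109

April 2096: 30 − 26 = 4 days remain.
Then May (31), June (30), July (31): 31 + 30 + 31 = 92 days.
August 1–13, 2096: 13 days.
Total: 4 + 92 + 13 = 109 days.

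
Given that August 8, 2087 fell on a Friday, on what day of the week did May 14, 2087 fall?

Wednesday

Count forward from the earlier date (May 14, 2087) to the later (August 8, 2087):
May 2087: 31 − 14 = 17 days remain.
Then June (30), July (31): 30 + 31 = 61 days.
August 1–8, 2087: 8 days.
Total: 17 + 61 + 8 = 86 days.
86 mod 7 = 2, so 2 days before Friday is Wednesday.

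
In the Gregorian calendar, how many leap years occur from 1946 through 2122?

43

Years divisible by 4: 1948, 1952, …, 2120 — 44 in all.
Of these, 2100 is divisible by 100 but not 400, so not leap.
2000 is divisible by 400, so still leap.
Leap years: 44 − 1 = 43.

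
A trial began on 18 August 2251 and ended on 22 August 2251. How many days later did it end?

Within August 2251: 22 − 18 = 4 days.

4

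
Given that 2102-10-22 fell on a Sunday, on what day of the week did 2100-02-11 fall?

Count forward from the earlier date (February 11, 2100) to the later (October 22, 2102):
February 11, 2100 → February 11, 2101: 365 days (2100 is not a leap year (divisible by 100 but not 400)).
February 11, 2101 → February 11, 2102: 365 days.
February 2102: 28 − 11 = 17 days remain (2102 is not a leap year, so February has 28 days).
Then March (31), April (30), May (31), June (30), July (31), August (31), September (30): 31 + 30 + 31 + 30 + 31 + 31 + 30 = 214 days.
October 1–22, 2102: 22 days.
Residual: 253 days.
Total: 983 days.
983 mod 7 = 3, so 3 days before Sunday is Thursday.

Thursday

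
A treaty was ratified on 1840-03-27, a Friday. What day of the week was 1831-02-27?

Count forward from the earlier date (February 27, 1831) to the later (March 27, 1840):
From February 27, 1831 to February 27, 1840: 9 years, of which 2 contain a Feb 29 — 7×365 + 2×366 = 3287 days.
February 1840: 29 − 27 = 2 days remain (1840 is a leap year, so February has 29 days).
March 1–27, 1840: 27 days.
Residual: 29 days.
Total: 3316 days.
3316 mod 7 = 5, so 5 days before Friday is Sunday.

Sunday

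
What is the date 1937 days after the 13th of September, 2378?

the 2nd of January, 2384

Count 1937 days after September 13, 2378:
Day-of-year of September 13, 2378: 256.
Day-of-year of January 2, 2384: 2.
2378 has 365 days, so 365 − 256 = 109 days remain in 2378.
Full years: 2379: 365; 2380: 366; 2381: 365; 2382: 365; 2383: 365. Sum = 1826.
Total: 109 + 1826 + 2 = 1937 days.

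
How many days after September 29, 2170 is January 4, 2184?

From September 29, 2170 to September 29, 2183: 13 years, of which 3 contain a Feb 29 — 10×365 + 3×366 = 4748 days.
September 2183: 30 − 29 = 1 day remains.
Then October (31), November (30), December (31): 31 + 30 + 31 = 92 days.
January 1–4, 2184: 4 days.
Residual: 97 days.
Total: 4845 days.

4845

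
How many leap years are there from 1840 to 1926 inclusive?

Years divisible by 4: 1840, 1844, …, 1924 — 22 in all.
Of these, 1900 is divisible by 100 but not 400, so not leap.
Leap years: 22 − 1 = 21.

21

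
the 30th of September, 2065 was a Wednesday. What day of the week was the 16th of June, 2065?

Count forward from the earlier date (June 16, 2065) to the later (September 30, 2065):
June 2065: 30 − 16 = 14 days remain.
Then July (31), August (31): 31 + 31 = 62 days.
September 1–30, 2065: 30 days.
Total: 14 + 62 + 30 = 106 days.
106 mod 7 = 1, so 1 day before Wednesday is Tuesday.

Tuesday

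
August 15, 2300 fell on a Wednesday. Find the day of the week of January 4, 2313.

From August 15, 2300 to August 15, 2312: 12 years, of which 3 contain a Feb 29 — 9×365 + 3×366 = 4383 days.
August 2312: 31 − 15 = 16 days remain.
Then September (30), October (31), November (30), December (31): 30 + 31 + 30 + 31 = 122 days.
January 1–4, 2313: 4 days.
Residual: 142 days.
Total: 4525 days.
4525 mod 7 = 3, so 3 days after Wednesday is Saturday.

Saturday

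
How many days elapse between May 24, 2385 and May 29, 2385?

Within May 2385: 29 − 24 = 5 days.

5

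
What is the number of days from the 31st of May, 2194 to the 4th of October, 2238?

16196

From May 31, 2194 to May 31, 2238: 44 years, of which 10 contain a Feb 29 — 34×365 + 10×366 = 16070 days.
(2200 is not a leap year (divisible by 100 but not 400).)
May 2238: 31 − 31 = 0 days remain.
Then June (30), July (31), August (31), September (30): 30 + 31 + 31 + 30 = 122 days.
October 1–4, 2238: 4 days.
Residual: 126 days.
Total: 16196 days.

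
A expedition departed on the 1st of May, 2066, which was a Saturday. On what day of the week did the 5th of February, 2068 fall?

Sunday

Day-of-year of May 1, 2066: 121.
Day-of-year of February 5, 2068: 36.
2066 has 365 days, so 365 − 121 = 244 days remain in 2066.
Full years: 2067: 365. Sum = 365.
Total: 244 + 365 + 36 = 645 days.
645 mod 7 = 1, so 1 day after Saturday is Sunday.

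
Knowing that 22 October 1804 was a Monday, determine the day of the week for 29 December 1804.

Saturday

October 1804: 31 − 22 = 9 days remain.
Then November (30): 30 days.
December 1–29, 1804: 29 days.
Total: 9 + 30 + 29 = 68 days.
68 mod 7 = 5, so 5 days after Monday is Saturday.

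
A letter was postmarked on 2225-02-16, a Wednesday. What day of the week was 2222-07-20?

Saturday

Count forward from the earlier date (July 20, 2222) to the later (February 16, 2225):
Day-of-year of July 20, 2222: 201.
Day-of-year of February 16, 2225: 47.
2222 has 365 days, so 365 − 201 = 164 days remain in 2222.
Full years: 2223: 365; 2224: 366. Sum = 731.
Total: 164 + 731 + 47 = 942 days.
942 mod 7 = 4, so 4 days before Wednesday is Saturday.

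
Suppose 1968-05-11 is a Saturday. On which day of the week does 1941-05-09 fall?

Count forward from the earlier date (May 9, 1941) to the later (May 11, 1968):
Day-of-year of May 9, 1941: 129.
Day-of-year of May 11, 1968: 132.
1941 has 365 days, so 365 − 129 = 236 days remain in 1941.
Full years 1942–1967: 20 common + 6 leap = 20×365 + 6×366 = 9496 days.
Total: 236 + 9496 + 132 = 9864 days.
9864 mod 7 = 1, so 1 day before Saturday is Friday.

Friday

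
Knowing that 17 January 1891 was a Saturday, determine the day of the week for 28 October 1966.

Friday

From January 17, 1891 to January 17, 1966: 75 years, of which 18 contain a Feb 29 — 57×365 + 18×366 = 27393 days.
(1900 is not a leap year (divisible by 100 but not 400).)
January 1966: 31 − 17 = 14 days remain.
Then February 1966 (28), March (31), April (30), May (31), June (30), July (31), August (31), September (30): 28 + 31 + 30 + 31 + 30 + 31 + 31 + 30 = 242 days.
October 1–28, 1966: 28 days.
Residual: 284 days.
Total: 27677 days.
27677 mod 7 = 6, so 6 days after Saturday is Friday.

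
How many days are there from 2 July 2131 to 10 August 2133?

Day-of-year of July 2, 2131: 183.
Day-of-year of August 10, 2133: 222.
2131 has 365 days, so 365 − 183 = 182 days remain in 2131.
Full years: 2132: 366. Sum = 366.
Total: 182 + 366 + 222 = 770 days.

770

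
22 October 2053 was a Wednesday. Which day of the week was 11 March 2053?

Count forward from the earlier date (March 11, 2053) to the later (October 22, 2053):
March 2053: 31 − 11 = 20 days remain.
Then April (30), May (31), June (30), July (31), August (31), September (30): 30 + 31 + 30 + 31 + 31 + 30 = 183 days.
October 1–22, 2053: 22 days.
Total: 20 + 183 + 22 = 225 days.
225 mod 7 = 1, so 1 day before Wednesday is Tuesday.

Tuesday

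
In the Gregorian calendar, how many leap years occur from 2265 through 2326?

14

Years divisible by 4: 2268, 2272, …, 2324 — 15 in all.
Of these, 2300 is divisible by 100 but not 400, so not leap.
Leap years: 15 − 1 = 14.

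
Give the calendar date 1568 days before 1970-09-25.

1966-06-10

Count 1568 days before September 25, 1970:
June 10, 1966 → June 10, 1967: 365 days.
June 10, 1967 → June 10, 1968: 366 days (1968 is a leap year).
June 10, 1968 → June 10, 1969: 365 days.
June 10, 1969 → June 10, 1970: 365 days.
June 1970: 30 − 10 = 20 days remain.
Then July (31), August (31): 31 + 31 = 62 days.
September 1–25, 1970: 25 days.
Residual: 107 days.
Total: 1568 days.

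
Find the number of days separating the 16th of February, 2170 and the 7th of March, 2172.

750

February 16, 2170 → February 16, 2171: 365 days.
February 16, 2171 → February 16, 2172: 365 days.
February 2172: 29 − 16 = 13 days remain (2172 is a leap year, so February has 29 days).
March 1–7, 2172: 7 days.
Residual: 20 days.
Total: 750 days.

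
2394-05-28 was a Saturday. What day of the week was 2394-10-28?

May 2394: 31 − 28 = 3 days remain.
Then June (30), July (31), August (31), September (30): 30 + 31 + 31 + 30 = 122 days.
October 1–28, 2394: 28 days.
Total: 3 + 122 + 28 = 153 days.
153 mod 7 = 6, so 6 days after Saturday is Friday.

Friday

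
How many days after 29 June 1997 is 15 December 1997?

169

June 1997: 30 − 29 = 1 day remains.
Then July (31), August (31), September (30), October (31), November (30): 31 + 31 + 30 + 31 + 30 = 153 days.
December 1–15, 1997: 15 days.
Total: 1 + 153 + 15 = 169 days.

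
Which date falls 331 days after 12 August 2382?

9 July 2383

Count 331 days after August 12, 2382:
Day-of-year of August 12, 2382: 224.
Day-of-year of July 9, 2383: 190.
2382 has 365 days, so 365 − 224 = 141 days remain in 2382.
Total: 141 + 190 = 331 days.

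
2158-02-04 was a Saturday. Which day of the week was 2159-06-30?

Day-of-year of February 4, 2158: 35.
Day-of-year of June 30, 2159: 181.
2158 has 365 days, so 365 − 35 = 330 days remain in 2158.
Total: 330 + 181 = 511 days.
511 is a multiple of 7, so 2159-06-30 falls on the same weekday: Saturday.

Saturday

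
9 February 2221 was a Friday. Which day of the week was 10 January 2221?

Wednesday

Count forward from the earlier date (January 10, 2221) to the later (February 9, 2221):
January 2221: 31 − 10 = 21 days remain.
February 1–9, 2221: 9 days (2221 is not a leap year).
Total: 21 + 9 = 30 days.
30 mod 7 = 2, so 2 days before Friday is Wednesday.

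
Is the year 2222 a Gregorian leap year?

No

2222 is not a leap year.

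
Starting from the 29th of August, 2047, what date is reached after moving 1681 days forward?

the 5th of April, 2052

Count 1681 days after August 29, 2047:
Day-of-year of August 29, 2047: 241.
Day-of-year of April 5, 2052: 96.
2047 has 365 days, so 365 − 241 = 124 days remain in 2047.
Full years: 2048: 366; 2049: 365; 2050: 365; 2051: 365. Sum = 1461.
Total: 124 + 1461 + 96 = 1681 days.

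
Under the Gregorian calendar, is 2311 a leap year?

No

2311 is not a leap year.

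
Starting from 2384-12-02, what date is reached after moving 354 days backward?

2383-12-14

Count 354 days before December 2, 2384:
December 2383: 31 − 14 = 17 days remain.
Then 11 full months totalling 335 days.
December 1–2, 2384: 2 days.
Total: 17 + 335 + 2 = 354 days.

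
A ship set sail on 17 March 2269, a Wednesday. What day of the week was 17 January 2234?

Friday

Count forward from the earlier date (January 17, 2234) to the later (March 17, 2269):
From January 17, 2234 to January 17, 2269: 35 years, of which 9 contain a Feb 29 — 26×365 + 9×366 = 12784 days.
January 2269: 31 − 17 = 14 days remain.
Then February 2269 (28): 28 days.
March 1–17, 2269: 17 days.
Residual: 59 days.
Total: 12843 days.
12843 mod 7 = 5, so 5 days before Wednesday is Friday.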